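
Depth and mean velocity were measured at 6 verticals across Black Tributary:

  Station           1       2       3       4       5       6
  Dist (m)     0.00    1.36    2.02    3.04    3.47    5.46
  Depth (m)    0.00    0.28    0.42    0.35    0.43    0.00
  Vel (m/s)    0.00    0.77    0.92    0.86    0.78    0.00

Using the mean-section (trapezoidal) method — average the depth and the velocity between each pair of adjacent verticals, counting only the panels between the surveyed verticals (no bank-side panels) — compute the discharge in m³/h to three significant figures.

3320 m³/h

Panel 1-2: Δb = 1.36 m, d̄ = (0.00+0.28)/2 = 0.14, v̄ = (0.00+0.77)/2 = 0.385 → q = 1.36×0.14×0.385 = 0.07330 m³/s
Panel 2-3: Δb = 0.66 m, d̄ = (0.28+0.42)/2 = 0.35, v̄ = (0.77+0.92)/2 = 0.845 → q = 0.66×0.35×0.845 = 0.1952 m³/s
Panel 3-4: Δb = 1.02 m, d̄ = (0.42+0.35)/2 = 0.385, v̄ = (0.92+0.86)/2 = 0.89 → q = 1.02×0.385×0.89 = 0.3495 m³/s
Panel 4-5: Δb = 0.43 m, d̄ = (0.35+0.43)/2 = 0.39, v̄ = (0.86+0.78)/2 = 0.82 → q = 0.43×0.39×0.82 = 0.1375 m³/s
Panel 5-6: Δb = 1.99 m, d̄ = (0.43+0.00)/2 = 0.215, v̄ = (0.78+0.00)/2 = 0.39 → q = 1.99×0.215×0.39 = 0.1669 m³/s
Q = Σ q = 0.9224 m³/s
= 0.9224 × 3600 = 3321 m³/h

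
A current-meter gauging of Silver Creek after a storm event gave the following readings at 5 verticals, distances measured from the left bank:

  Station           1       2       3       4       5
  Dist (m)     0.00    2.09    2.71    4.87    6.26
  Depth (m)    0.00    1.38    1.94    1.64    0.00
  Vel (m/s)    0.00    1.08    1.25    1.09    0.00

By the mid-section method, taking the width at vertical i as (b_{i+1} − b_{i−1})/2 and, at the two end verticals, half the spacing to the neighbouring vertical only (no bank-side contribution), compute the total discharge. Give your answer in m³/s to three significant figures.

w_2 = (2.71 − 0.00)/2 = 1.355 m; q_2 = 1.08 × 1.38 × 1.355 = 2.019 m³/s
w_3 = (4.87 − 2.09)/2 = 1.39 m; q_3 = 1.25 × 1.94 × 1.39 = 3.371 m³/s
w_4 = (6.26 − 2.71)/2 = 1.775 m; q_4 = 1.09 × 1.64 × 1.775 = 3.173 m³/s
Stations 1, 5 contribute zero (depth or velocity is 0).
Q = Σ qᵢ = 8.563 m³/s

8.56 m³/s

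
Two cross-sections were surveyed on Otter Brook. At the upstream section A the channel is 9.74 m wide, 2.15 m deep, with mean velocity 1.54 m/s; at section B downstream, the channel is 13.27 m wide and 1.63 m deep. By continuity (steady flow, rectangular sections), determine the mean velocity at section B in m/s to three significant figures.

1.49 m/s

Q = A₁V₁ = (9.74×2.15) × 1.54 = 32.25 m³/s
A₂ = 13.27 × 1.63 = 21.63 m²
V₂ = Q/A₂ = 32.25/21.63 = 1.491 m/s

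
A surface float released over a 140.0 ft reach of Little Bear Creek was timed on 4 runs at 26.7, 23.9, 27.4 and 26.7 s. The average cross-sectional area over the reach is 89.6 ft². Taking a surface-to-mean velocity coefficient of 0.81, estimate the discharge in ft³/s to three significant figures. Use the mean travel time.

388 ft³/s

t̄ = (26.7 + 23.9 + 27.4 + 26.7) / 4 = 26.175 s
v_surface = L / t̄ = 140.0 / 26.175 = 5.349 ft/s
v_mean = 0.81 × 5.349 = 4.332 ft/s
Q = A × v_mean = 89.6 × 4.332 = 388.2 ft³/s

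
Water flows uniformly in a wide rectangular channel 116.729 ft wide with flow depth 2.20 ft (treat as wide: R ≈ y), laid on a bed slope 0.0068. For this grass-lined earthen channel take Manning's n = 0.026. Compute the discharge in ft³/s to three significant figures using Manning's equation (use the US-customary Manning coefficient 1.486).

2050 ft³/s

A = b·y = 116.729 × 2.20 = 256.8 ft²
Wide channel: R ≈ y = 2.20 ft
Q = (1.486/n)·A·R^(2/3)·S^(1/2) = (1.486/0.026) × 256.8 × 2.200^(2/3) × 0.0068^(1/2) = 2047 ft³/s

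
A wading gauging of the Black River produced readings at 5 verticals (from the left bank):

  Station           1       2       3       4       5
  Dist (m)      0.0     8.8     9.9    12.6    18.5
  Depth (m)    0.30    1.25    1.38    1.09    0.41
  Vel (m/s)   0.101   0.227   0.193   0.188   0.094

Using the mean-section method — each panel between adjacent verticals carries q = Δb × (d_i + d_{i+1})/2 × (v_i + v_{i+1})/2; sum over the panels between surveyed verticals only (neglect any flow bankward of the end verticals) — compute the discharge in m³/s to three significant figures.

Panel 1-2: Δb = 8.8 m, d̄ = (0.30+1.25)/2 = 0.775, v̄ = (0.101+0.227)/2 = 0.164 → q = 8.8×0.775×0.164 = 1.118 m³/s
Panel 2-3: Δb = 1.1 m, d̄ = (1.25+1.38)/2 = 1.315, v̄ = (0.227+0.193)/2 = 0.21 → q = 1.1×1.315×0.21 = 0.3038 m³/s
Panel 3-4: Δb = 2.7 m, d̄ = (1.38+1.09)/2 = 1.235, v̄ = (0.193+0.188)/2 = 0.1905 → q = 2.7×1.235×0.1905 = 0.6352 m³/s
Panel 4-5: Δb = 5.9 m, d̄ = (1.09+0.41)/2 = 0.75, v̄ = (0.188+0.094)/2 = 0.141 → q = 5.9×0.75×0.141 = 0.6239 m³/s
Q = Σ q = 2.681 m³/s

2.68 m³/s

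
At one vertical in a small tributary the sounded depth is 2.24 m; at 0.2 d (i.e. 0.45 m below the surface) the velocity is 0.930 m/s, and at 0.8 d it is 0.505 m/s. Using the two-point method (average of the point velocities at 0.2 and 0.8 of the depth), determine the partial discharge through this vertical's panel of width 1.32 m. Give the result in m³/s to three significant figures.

v̄ = (0.930 + 0.505) / 2 = 0.7175 m/s
q = v̄ × d × w = 0.7175 × 2.24 × 1.32 = 2.122 m³/s

2.12 m³/s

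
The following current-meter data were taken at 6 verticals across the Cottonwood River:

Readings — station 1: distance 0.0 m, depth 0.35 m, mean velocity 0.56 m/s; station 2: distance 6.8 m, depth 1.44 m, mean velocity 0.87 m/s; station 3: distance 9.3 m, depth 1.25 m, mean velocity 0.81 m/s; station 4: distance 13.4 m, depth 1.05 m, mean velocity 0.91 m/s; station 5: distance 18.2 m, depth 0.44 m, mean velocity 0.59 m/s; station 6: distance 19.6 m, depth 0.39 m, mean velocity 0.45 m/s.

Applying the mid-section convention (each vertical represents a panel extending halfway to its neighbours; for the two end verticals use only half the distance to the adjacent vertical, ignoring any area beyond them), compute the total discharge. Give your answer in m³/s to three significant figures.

w_1 = (6.8 − 0.0)/2 = 3.4 m; q_1 = 0.56 × 0.35 × 3.4 = 0.6664 m³/s
w_2 = (9.3 − 0.0)/2 = 4.65 m; q_2 = 0.87 × 1.44 × 4.65 = 5.826 m³/s
w_3 = (13.4 − 6.8)/2 = 3.3 m; q_3 = 0.81 × 1.25 × 3.3 = 3.341 m³/s
w_4 = (18.2 − 9.3)/2 = 4.45 m; q_4 = 0.91 × 1.05 × 4.45 = 4.252 m³/s
w_5 = (19.6 − 13.4)/2 = 3.1 m; q_5 = 0.59 × 0.44 × 3.1 = 0.8048 m³/s
w_6 = (19.6 − 18.2)/2 = 0.7 m; q_6 = 0.45 × 0.39 × 0.7 = 0.1229 m³/s
Q = Σ qᵢ = 15.01 m³/s

15.0 m³/s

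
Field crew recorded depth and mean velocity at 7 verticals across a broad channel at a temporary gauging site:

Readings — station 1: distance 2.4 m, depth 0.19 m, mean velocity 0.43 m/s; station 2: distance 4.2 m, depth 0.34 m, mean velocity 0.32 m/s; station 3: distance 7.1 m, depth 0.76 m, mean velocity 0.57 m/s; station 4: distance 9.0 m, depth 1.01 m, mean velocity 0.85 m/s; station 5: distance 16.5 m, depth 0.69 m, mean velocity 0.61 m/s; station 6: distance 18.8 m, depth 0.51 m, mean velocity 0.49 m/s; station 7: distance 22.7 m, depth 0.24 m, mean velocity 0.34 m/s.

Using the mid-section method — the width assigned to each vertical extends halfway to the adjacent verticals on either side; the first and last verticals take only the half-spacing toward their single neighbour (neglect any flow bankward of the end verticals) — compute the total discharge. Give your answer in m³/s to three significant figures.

w_1 = (4.2 − 2.4)/2 = 0.9 m; q_1 = 0.43 × 0.19 × 0.9 = 0.07353 m³/s
w_2 = (7.1 − 2.4)/2 = 2.35 m; q_2 = 0.32 × 0.34 × 2.35 = 0.2557 m³/s
w_3 = (9.0 − 4.2)/2 = 2.4 m; q_3 = 0.57 × 0.76 × 2.4 = 1.040 m³/s
w_4 = (16.5 − 7.1)/2 = 4.7 m; q_4 = 0.85 × 1.01 × 4.7 = 4.035 m³/s
w_5 = (18.8 − 9.0)/2 = 4.9 m; q_5 = 0.61 × 0.69 × 4.9 = 2.062 m³/s
w_6 = (22.7 − 16.5)/2 = 3.1 m; q_6 = 0.49 × 0.51 × 3.1 = 0.7747 m³/s
w_7 = (22.7 − 18.8)/2 = 1.95 m; q_7 = 0.34 × 0.24 × 1.95 = 0.1591 m³/s
Q = Σ qᵢ = 8.400 m³/s

8.40 m³/s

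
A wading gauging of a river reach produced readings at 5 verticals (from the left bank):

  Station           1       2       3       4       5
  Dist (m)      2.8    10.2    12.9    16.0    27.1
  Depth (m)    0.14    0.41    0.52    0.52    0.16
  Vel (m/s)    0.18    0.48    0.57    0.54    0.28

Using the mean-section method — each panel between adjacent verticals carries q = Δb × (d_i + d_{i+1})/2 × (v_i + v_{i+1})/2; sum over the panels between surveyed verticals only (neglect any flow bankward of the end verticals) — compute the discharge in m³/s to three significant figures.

Panel 1-2: Δb = 7.4 m, d̄ = (0.14+0.41)/2 = 0.275, v̄ = (0.18+0.48)/2 = 0.33 → q = 7.4×0.275×0.33 = 0.6716 m³/s
Panel 2-3: Δb = 2.7 m, d̄ = (0.41+0.52)/2 = 0.465, v̄ = (0.48+0.57)/2 = 0.525 → q = 2.7×0.465×0.525 = 0.6591 m³/s
Panel 3-4: Δb = 3.1 m, d̄ = (0.52+0.52)/2 = 0.52, v̄ = (0.57+0.54)/2 = 0.555 → q = 3.1×0.52×0.555 = 0.8947 m³/s
Panel 4-5: Δb = 11.1 m, d̄ = (0.52+0.16)/2 = 0.34, v̄ = (0.54+0.28)/2 = 0.41 → q = 11.1×0.34×0.41 = 1.547 m³/s
Q = Σ q = 3.773 m³/s

3.77 m³/s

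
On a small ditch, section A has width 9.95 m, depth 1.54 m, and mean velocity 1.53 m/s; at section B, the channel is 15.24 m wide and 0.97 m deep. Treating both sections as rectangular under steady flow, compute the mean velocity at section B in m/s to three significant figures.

1.59 m/s

Q = A₁V₁ = (9.95×1.54) × 1.53 = 23.44 m³/s
A₂ = 15.24 × 0.97 = 14.78 m²
V₂ = Q/A₂ = 23.44/14.78 = 1.586 m/s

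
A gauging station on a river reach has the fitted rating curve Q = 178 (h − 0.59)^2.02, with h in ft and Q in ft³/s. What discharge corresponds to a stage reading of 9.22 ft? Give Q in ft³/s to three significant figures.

Q = 178 × (9.22 − 0.59)^2.02 = 178 × 8.63^2.02 = 13840 ft³/s

13800 ft³/s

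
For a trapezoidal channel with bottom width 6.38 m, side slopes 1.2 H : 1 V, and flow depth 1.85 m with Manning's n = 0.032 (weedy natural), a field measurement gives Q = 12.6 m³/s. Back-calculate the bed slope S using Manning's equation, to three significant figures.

0.000449

A = (b + z·y)·y = (6.38 + 1.2×1.85)×1.85 = 15.91 m²
P = b + 2y√(1+z²) = 6.38 + 2×1.85×√(1+1.2²) = 12.16 m
R = A/P = 15.91/12.16 = 1.308 m
S = (Q·n / (1·A·R^(2/3)))² = (12.6×0.032 / (1×15.91×1.196))² = 0.0004488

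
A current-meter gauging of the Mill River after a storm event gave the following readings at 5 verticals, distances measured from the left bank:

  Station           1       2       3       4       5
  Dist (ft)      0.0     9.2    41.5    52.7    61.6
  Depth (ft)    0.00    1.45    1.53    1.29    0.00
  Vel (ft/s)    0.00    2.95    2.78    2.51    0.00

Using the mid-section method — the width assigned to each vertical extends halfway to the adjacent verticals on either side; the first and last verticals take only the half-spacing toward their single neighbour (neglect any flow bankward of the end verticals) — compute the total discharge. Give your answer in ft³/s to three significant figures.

w_2 = (41.5 − 0.0)/2 = 20.75 ft; q_2 = 2.95 × 1.45 × 20.75 = 88.76 ft³/s
w_3 = (52.7 − 9.2)/2 = 21.75 ft; q_3 = 2.78 × 1.53 × 21.75 = 92.51 ft³/s
w_4 = (61.6 − 41.5)/2 = 10.05 ft; q_4 = 2.51 × 1.29 × 10.05 = 32.54 ft³/s
Stations 1, 5 contribute zero (depth or velocity is 0).
Q = Σ qᵢ = 213.8 ft³/s

214 ft³/s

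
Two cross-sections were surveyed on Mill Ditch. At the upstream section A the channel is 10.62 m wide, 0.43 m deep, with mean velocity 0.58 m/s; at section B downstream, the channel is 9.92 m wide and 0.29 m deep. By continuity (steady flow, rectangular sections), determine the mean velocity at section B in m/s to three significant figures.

Q = A₁V₁ = (10.62×0.43) × 0.58 = 2.649 m³/s
A₂ = 9.92 × 0.29 = 2.877 m²
V₂ = Q/A₂ = 2.649/2.877 = 0.9207 m/s

0.921 m/s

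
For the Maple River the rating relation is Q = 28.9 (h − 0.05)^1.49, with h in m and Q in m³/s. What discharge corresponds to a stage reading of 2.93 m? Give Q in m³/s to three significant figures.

140 m³/s

Q = 28.9 × (2.93 − 0.05)^1.49 = 28.9 × 2.88^1.49 = 139.8 m³/s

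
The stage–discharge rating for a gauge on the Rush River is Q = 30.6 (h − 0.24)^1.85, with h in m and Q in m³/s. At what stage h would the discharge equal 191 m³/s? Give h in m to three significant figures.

h − h₀ = (Q/C)^(1/b) = (191/30.6)^(1/1.85) = 2.691 m
h = 0.24 + 2.691 = 2.931 m

2.93 m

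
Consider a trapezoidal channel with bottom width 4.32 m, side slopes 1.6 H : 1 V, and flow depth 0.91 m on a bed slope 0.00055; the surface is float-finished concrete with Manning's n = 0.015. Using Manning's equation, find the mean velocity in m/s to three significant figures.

A = (b + z·y)·y = (4.32 + 1.6×0.91)×0.91 = 5.256 m²
P = b + 2y√(1+z²) = 4.32 + 2×0.91×√(1+1.6²) = 7.754 m
R = A/P = 5.256/7.754 = 0.6779 m
Q = (1/n)·A·R^(2/3)·S^(1/2) = (1/0.015) × 5.256 × 0.6779^(2/3) × 0.00055^(1/2) = 6.341 m³/s
V = Q/A = 6.341/5.256 = 1.206 m/s

1.21 m/s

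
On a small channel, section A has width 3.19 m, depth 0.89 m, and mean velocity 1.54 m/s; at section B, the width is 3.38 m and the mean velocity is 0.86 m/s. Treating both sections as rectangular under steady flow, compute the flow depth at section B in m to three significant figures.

Q = A₁V₁ = (3.19×0.89) × 1.54 = 4.372 m³/s
d₂ = Q/(b₂ V₂) = 4.372/(3.38×0.86) = 1.504 m

1.50 m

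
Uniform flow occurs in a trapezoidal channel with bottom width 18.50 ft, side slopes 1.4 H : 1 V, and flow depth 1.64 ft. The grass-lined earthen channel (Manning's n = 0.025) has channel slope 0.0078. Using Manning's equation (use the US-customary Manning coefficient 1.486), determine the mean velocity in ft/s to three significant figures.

A = (b + z·y)·y = (18.50 + 1.4×1.64)×1.64 = 34.11 ft²
P = b + 2y√(1+z²) = 18.50 + 2×1.64×√(1+1.4²) = 24.14 ft
R = A/P = 34.11/24.14 = 1.413 ft
Q = (1.486/n)·A·R^(2/3)·S^(1/2) = (1.486/0.025) × 34.11 × 1.413^(2/3) × 0.0078^(1/2) = 225.4 ft³/s
V = Q/A = 225.4/34.11 = 6.609 ft/s

6.61 ft/s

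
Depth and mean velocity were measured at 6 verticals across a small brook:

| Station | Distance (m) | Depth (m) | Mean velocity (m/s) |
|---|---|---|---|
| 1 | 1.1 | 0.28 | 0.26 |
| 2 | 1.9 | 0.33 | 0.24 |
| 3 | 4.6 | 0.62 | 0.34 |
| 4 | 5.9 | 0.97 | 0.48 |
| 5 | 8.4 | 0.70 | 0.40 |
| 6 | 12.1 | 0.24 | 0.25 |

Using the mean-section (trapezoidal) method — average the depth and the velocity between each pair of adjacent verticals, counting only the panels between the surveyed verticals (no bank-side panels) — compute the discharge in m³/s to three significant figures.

Panel 1-2: Δb = 0.8 m, d̄ = (0.28+0.33)/2 = 0.305, v̄ = (0.26+0.24)/2 = 0.25 → q = 0.8×0.305×0.25 = 0.06100 m³/s
Panel 2-3: Δb = 2.7 m, d̄ = (0.33+0.62)/2 = 0.475, v̄ = (0.24+0.34)/2 = 0.29 → q = 2.7×0.475×0.29 = 0.3719 m³/s
Panel 3-4: Δb = 1.3 m, d̄ = (0.62+0.97)/2 = 0.795, v̄ = (0.34+0.48)/2 = 0.41 → q = 1.3×0.795×0.41 = 0.4237 m³/s
Panel 4-5: Δb = 2.5 m, d̄ = (0.97+0.70)/2 = 0.835, v̄ = (0.48+0.40)/2 = 0.44 → q = 2.5×0.835×0.44 = 0.9185 m³/s
Panel 5-6: Δb = 3.7 m, d̄ = (0.70+0.24)/2 = 0.47, v̄ = (0.40+0.25)/2 = 0.325 → q = 3.7×0.47×0.325 = 0.5652 m³/s
Q = Σ q = 2.340 m³/s

2.34 m³/s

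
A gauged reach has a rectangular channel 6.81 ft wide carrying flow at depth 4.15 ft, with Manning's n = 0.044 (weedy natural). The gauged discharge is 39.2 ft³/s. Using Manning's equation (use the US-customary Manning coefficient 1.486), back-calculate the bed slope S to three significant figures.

0.000732

A = b·y = 6.81 × 4.15 = 28.26 ft²
P = b + 2y = 6.81 + 2×4.15 = 15.11 ft
R = A/P = 28.26/15.11 = 1.870 ft
S = (Q·n / (1.486·A·R^(2/3)))² = (39.2×0.044 / (1.486×28.26×1.518))² = 0.0007319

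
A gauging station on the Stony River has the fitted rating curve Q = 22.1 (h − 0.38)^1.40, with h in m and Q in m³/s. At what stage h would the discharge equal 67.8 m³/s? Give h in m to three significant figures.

2.61 m

h − h₀ = (Q/C)^(1/b) = (67.8/22.1)^(1/1.40) = 2.227 m
h = 0.38 + 2.227 = 2.607 m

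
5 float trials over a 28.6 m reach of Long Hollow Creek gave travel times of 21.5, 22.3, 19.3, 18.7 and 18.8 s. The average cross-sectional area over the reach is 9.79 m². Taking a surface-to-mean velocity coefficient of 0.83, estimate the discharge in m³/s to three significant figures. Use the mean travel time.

t̄ = (21.5 + 22.3 + 19.3 + 18.7 + 18.8) / 5 = 20.12 s
v_surface = L / t̄ = 28.6 / 20.12 = 1.421 m/s
v_mean = 0.83 × 1.421 = 1.180 m/s
Q = A × v_mean = 9.79 × 1.180 = 11.55 m³/s

11.6 m³/s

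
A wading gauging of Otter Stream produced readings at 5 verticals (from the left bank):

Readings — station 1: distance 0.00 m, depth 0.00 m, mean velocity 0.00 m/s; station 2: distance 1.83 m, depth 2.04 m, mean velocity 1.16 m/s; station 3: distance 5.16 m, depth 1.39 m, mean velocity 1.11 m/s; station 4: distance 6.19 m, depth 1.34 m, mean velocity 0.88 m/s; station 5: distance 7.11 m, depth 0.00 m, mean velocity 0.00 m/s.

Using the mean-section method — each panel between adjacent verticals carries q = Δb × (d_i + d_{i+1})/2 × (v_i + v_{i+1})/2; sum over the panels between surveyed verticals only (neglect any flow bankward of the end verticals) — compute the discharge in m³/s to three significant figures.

Panel 1-2: Δb = 1.83 m, d̄ = (0.00+2.04)/2 = 1.02, v̄ = (0.00+1.16)/2 = 0.58 → q = 1.83×1.02×0.58 = 1.083 m³/s
Panel 2-3: Δb = 3.33 m, d̄ = (2.04+1.39)/2 = 1.715, v̄ = (1.16+1.11)/2 = 1.135 → q = 3.33×1.715×1.135 = 6.482 m³/s
Panel 3-4: Δb = 1.03 m, d̄ = (1.39+1.34)/2 = 1.365, v̄ = (1.11+0.88)/2 = 0.995 → q = 1.03×1.365×0.995 = 1.399 m³/s
Panel 4-5: Δb = 0.92 m, d̄ = (1.34+0.00)/2 = 0.67, v̄ = (0.88+0.00)/2 = 0.44 → q = 0.92×0.67×0.44 = 0.2712 m³/s
Q = Σ q = 9.235 m³/s

9.23 m³/s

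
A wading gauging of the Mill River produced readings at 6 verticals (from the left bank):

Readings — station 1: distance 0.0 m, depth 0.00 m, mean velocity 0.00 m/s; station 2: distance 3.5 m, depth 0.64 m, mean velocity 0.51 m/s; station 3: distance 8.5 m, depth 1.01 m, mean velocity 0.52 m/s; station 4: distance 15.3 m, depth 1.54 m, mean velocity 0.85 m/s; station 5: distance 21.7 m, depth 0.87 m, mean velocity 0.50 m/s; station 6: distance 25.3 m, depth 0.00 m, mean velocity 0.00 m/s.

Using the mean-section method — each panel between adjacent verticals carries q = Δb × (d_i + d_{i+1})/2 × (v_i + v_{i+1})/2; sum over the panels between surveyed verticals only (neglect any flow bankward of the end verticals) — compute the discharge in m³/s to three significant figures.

13.9 m³/s

Panel 1-2: Δb = 3.5 m, d̄ = (0.00+0.64)/2 = 0.32, v̄ = (0.00+0.51)/2 = 0.255 → q = 3.5×0.32×0.255 = 0.2856 m³/s
Panel 2-3: Δb = 5 m, d̄ = (0.64+1.01)/2 = 0.825, v̄ = (0.51+0.52)/2 = 0.515 → q = 5×0.825×0.515 = 2.124 m³/s
Panel 3-4: Δb = 6.8 m, d̄ = (1.01+1.54)/2 = 1.275, v̄ = (0.52+0.85)/2 = 0.685 → q = 6.8×1.275×0.685 = 5.939 m³/s
Panel 4-5: Δb = 6.4 m, d̄ = (1.54+0.87)/2 = 1.205, v̄ = (0.85+0.50)/2 = 0.675 → q = 6.4×1.205×0.675 = 5.206 m³/s
Panel 5-6: Δb = 3.6 m, d̄ = (0.87+0.00)/2 = 0.435, v̄ = (0.50+0.00)/2 = 0.25 → q = 3.6×0.435×0.25 = 0.3915 m³/s
Q = Σ q = 13.95 m³/s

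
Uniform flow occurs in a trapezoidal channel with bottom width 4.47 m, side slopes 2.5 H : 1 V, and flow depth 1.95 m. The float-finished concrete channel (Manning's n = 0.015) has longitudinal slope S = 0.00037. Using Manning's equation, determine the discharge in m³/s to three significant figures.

A = (b + z·y)·y = (4.47 + 2.5×1.95)×1.95 = 18.22 m²
P = b + 2y√(1+z²) = 4.47 + 2×1.95×√(1+2.5²) = 14.97 m
R = A/P = 18.22/14.97 = 1.217 m
Q = (1/n)·A·R^(2/3)·S^(1/2) = (1/0.015) × 18.22 × 1.217^(2/3) × 0.00037^(1/2) = 26.64 m³/s

26.6 m³/s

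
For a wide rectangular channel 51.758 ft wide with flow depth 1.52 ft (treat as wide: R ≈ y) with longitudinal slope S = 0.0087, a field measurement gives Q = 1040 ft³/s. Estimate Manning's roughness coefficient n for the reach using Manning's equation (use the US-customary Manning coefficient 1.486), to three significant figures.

0.0139

A = b·y = 51.758 × 1.52 = 78.67 ft²
Wide channel: R ≈ y = 1.52 ft
n = (1.486/Q)·A·R^(2/3)·S^(1/2) = (1.486/1040) × 78.67 × 1.322 × 0.09327 = 0.01386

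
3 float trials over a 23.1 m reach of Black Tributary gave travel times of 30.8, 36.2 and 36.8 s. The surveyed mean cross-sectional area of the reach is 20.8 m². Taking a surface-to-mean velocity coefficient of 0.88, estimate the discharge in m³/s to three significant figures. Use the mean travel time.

12.2 m³/s

t̄ = (30.8 + 36.2 + 36.8) / 3 = 34.6 s
v_surface = L / t̄ = 23.1 / 34.6 = 0.6676 m/s
v_mean = 0.88 × 0.6676 = 0.5875 m/s
Q = A × v_mean = 20.8 × 0.5875 = 12.22 m³/s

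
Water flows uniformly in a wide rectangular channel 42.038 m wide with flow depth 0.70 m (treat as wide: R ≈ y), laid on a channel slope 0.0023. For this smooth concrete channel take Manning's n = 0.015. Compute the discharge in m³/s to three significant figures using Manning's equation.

74.2 m³/s

A = b·y = 42.038 × 0.70 = 29.43 m²
Wide channel: R ≈ y = 0.70 m
Q = (1/n)·A·R^(2/3)·S^(1/2) = (1/0.015) × 29.43 × 0.7000^(2/3) × 0.0023^(1/2) = 74.17 m³/s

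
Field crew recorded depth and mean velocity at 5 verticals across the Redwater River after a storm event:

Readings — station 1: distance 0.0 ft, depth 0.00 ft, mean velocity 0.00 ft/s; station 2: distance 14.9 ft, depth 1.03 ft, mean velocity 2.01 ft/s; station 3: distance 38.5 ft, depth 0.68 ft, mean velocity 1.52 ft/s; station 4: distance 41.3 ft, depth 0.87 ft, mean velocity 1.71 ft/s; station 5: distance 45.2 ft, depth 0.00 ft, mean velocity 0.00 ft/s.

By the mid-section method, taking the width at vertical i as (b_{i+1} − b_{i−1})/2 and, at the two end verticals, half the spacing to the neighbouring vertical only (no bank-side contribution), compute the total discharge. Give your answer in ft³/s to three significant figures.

58.5 ft³/s

w_2 = (38.5 − 0.0)/2 = 19.25 ft; q_2 = 2.01 × 1.03 × 19.25 = 39.85 ft³/s
w_3 = (41.3 − 14.9)/2 = 13.2 ft; q_3 = 1.52 × 0.68 × 13.2 = 13.64 ft³/s
w_4 = (45.2 − 38.5)/2 = 3.35 ft; q_4 = 1.71 × 0.87 × 3.35 = 4.984 ft³/s
Stations 1, 5 contribute zero (depth or velocity is 0).
Q = Σ qᵢ = 58.48 ft³/s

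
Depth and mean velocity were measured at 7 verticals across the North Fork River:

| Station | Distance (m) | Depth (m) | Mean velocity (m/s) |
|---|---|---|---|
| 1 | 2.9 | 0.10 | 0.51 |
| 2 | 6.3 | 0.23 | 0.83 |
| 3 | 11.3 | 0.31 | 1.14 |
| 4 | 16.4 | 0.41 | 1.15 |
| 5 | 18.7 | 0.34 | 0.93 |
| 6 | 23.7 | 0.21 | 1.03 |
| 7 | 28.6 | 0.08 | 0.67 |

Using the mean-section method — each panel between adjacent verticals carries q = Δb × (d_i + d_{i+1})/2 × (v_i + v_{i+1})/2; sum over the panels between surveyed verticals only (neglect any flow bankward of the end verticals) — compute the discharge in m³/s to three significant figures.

6.66 m³/s

Panel 1-2: Δb = 3.4 m, d̄ = (0.10+0.23)/2 = 0.165, v̄ = (0.51+0.83)/2 = 0.67 → q = 3.4×0.165×0.67 = 0.3759 m³/s
Panel 2-3: Δb = 5 m, d̄ = (0.23+0.31)/2 = 0.27, v̄ = (0.83+1.14)/2 = 0.985 → q = 5×0.27×0.985 = 1.330 m³/s
Panel 3-4: Δb = 5.1 m, d̄ = (0.31+0.41)/2 = 0.36, v̄ = (1.14+1.15)/2 = 1.145 → q = 5.1×0.36×1.145 = 2.102 m³/s
Panel 4-5: Δb = 2.3 m, d̄ = (0.41+0.34)/2 = 0.375, v̄ = (1.15+0.93)/2 = 1.04 → q = 2.3×0.375×1.04 = 0.8970 m³/s
Panel 5-6: Δb = 5 m, d̄ = (0.34+0.21)/2 = 0.275, v̄ = (0.93+1.03)/2 = 0.98 → q = 5×0.275×0.98 = 1.348 m³/s
Panel 6-7: Δb = 4.9 m, d̄ = (0.21+0.08)/2 = 0.145, v̄ = (1.03+0.67)/2 = 0.85 → q = 4.9×0.145×0.85 = 0.6039 m³/s
Q = Σ q = 6.656 m³/s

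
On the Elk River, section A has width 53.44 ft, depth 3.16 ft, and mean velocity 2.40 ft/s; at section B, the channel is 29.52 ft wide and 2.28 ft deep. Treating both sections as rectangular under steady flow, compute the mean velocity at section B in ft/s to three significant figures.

6.02 ft/s

Q = A₁V₁ = (53.44×3.16) × 2.40 = 405.3 ft³/s
A₂ = 29.52 × 2.28 = 67.31 ft²
V₂ = Q/A₂ = 405.3/67.31 = 6.022 ft/s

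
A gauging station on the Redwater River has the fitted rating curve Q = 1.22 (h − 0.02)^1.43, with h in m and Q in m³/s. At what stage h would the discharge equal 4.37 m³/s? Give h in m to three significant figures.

2.46 m

h − h₀ = (Q/C)^(1/b) = (4.37/1.22)^(1/1.43) = 2.441 m
h = 0.02 + 2.441 = 2.461 m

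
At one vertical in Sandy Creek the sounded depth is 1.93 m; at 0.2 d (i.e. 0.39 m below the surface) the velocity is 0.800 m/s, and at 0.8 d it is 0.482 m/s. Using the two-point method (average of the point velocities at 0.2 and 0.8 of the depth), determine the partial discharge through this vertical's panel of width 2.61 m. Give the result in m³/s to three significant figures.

3.23 m³/s

v̄ = (0.800 + 0.482) / 2 = 0.6410 m/s
q = v̄ × d × w = 0.6410 × 1.93 × 2.61 = 3.229 m³/s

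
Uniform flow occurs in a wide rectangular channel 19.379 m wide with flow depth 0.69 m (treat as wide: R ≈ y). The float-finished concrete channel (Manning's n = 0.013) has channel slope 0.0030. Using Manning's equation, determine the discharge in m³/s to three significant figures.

44.0 m³/s

A = b·y = 19.379 × 0.69 = 13.37 m²
Wide channel: R ≈ y = 0.69 m
Q = (1/n)·A·R^(2/3)·S^(1/2) = (1/0.013) × 13.37 × 0.6900^(2/3) × 0.0030^(1/2) = 43.99 m³/s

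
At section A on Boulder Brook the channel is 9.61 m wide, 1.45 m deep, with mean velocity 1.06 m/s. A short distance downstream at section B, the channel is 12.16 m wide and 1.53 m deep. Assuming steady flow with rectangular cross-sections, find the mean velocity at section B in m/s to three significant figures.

0.794 m/s

Q = A₁V₁ = (9.61×1.45) × 1.06 = 14.77 m³/s
A₂ = 12.16 × 1.53 = 18.60 m²
V₂ = Q/A₂ = 14.77/18.60 = 0.7939 m/s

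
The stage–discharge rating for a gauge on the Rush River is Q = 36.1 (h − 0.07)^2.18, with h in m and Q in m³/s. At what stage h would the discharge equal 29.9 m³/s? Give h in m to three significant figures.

0.987 m

h − h₀ = (Q/C)^(1/b) = (29.9/36.1)^(1/2.18) = 0.9172 m
h = 0.07 + 0.9172 = 0.9872 m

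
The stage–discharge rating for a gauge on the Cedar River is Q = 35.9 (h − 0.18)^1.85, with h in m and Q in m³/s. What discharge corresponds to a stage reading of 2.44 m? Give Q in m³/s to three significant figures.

162 m³/s

Q = 35.9 × (2.44 − 0.18)^1.85 = 35.9 × 2.26^1.85 = 162.3 m³/s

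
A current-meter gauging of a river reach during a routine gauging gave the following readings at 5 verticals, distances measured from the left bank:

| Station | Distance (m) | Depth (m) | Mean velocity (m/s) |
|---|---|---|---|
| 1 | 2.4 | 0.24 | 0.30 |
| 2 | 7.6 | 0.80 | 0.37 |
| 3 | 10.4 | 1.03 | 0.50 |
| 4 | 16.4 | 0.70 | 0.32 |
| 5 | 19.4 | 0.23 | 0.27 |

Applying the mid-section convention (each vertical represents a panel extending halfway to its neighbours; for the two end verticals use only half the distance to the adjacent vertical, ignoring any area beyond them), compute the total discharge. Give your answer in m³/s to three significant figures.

4.74 m³/s

w_1 = (7.6 − 2.4)/2 = 2.6 m; q_1 = 0.30 × 0.24 × 2.6 = 0.1872 m³/s
w_2 = (10.4 − 2.4)/2 = 4 m; q_2 = 0.37 × 0.80 × 4 = 1.184 m³/s
w_3 = (16.4 − 7.6)/2 = 4.4 m; q_3 = 0.50 × 1.03 × 4.4 = 2.266 m³/s
w_4 = (19.4 − 10.4)/2 = 4.5 m; q_4 = 0.32 × 0.70 × 4.5 = 1.008 m³/s
w_5 = (19.4 − 16.4)/2 = 1.5 m; q_5 = 0.27 × 0.23 × 1.5 = 0.09315 m³/s
Q = Σ qᵢ = 4.738 m³/s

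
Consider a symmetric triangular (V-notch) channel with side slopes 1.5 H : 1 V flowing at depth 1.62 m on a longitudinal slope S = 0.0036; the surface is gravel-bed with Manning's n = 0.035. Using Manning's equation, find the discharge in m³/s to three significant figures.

A = z·y² = 1.5×1.62² = 3.937 m²
P = 2y√(1+z²) = 2×1.62×√(1+1.5²) = 5.841 m
R = A/P = 3.937/5.841 = 0.6740 m
Q = (1/n)·A·R^(2/3)·S^(1/2) = (1/0.035) × 3.937 × 0.6740^(2/3) × 0.0036^(1/2) = 5.188 m³/s

5.19 m³/s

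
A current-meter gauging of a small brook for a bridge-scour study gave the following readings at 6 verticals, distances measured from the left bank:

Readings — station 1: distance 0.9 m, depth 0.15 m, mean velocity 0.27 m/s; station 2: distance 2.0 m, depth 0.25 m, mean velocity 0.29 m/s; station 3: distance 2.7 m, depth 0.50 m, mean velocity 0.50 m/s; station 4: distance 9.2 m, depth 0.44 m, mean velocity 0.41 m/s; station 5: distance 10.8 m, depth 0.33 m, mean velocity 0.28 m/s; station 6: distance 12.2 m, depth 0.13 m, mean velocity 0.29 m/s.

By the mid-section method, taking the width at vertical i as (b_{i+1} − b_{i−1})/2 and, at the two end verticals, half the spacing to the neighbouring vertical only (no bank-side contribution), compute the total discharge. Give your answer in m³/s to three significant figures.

w_1 = (2.0 − 0.9)/2 = 0.55 m; q_1 = 0.27 × 0.15 × 0.55 = 0.02228 m³/s
w_2 = (2.7 − 0.9)/2 = 0.9 m; q_2 = 0.29 × 0.25 × 0.9 = 0.06525 m³/s
w_3 = (9.2 − 2.0)/2 = 3.6 m; q_3 = 0.50 × 0.50 × 3.6 = 0.9000 m³/s
w_4 = (10.8 − 2.7)/2 = 4.05 m; q_4 = 0.41 × 0.44 × 4.05 = 0.7306 m³/s
w_5 = (12.2 − 9.2)/2 = 1.5 m; q_5 = 0.28 × 0.33 × 1.5 = 0.1386 m³/s
w_6 = (12.2 − 10.8)/2 = 0.7 m; q_6 = 0.29 × 0.13 × 0.7 = 0.02639 m³/s
Q = Σ qᵢ = 1.883 m³/s

1.88 m³/s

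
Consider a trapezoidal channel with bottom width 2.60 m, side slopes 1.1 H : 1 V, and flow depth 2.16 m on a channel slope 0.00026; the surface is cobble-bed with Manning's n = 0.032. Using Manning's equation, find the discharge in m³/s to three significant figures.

6.09 m³/s

A = (b + z·y)·y = (2.60 + 1.1×2.16)×2.16 = 10.75 m²
P = b + 2y√(1+z²) = 2.60 + 2×2.16×√(1+1.1²) = 9.022 m
R = A/P = 10.75/9.022 = 1.191 m
Q = (1/n)·A·R^(2/3)·S^(1/2) = (1/0.032) × 10.75 × 1.191^(2/3) × 0.00026^(1/2) = 6.086 m³/s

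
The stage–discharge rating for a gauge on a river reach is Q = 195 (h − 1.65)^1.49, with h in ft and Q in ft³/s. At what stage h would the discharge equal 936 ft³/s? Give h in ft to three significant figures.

h − h₀ = (Q/C)^(1/b) = (936/195)^(1/1.49) = 2.866 ft
h = 1.65 + 2.866 = 4.516 ft

4.52 ft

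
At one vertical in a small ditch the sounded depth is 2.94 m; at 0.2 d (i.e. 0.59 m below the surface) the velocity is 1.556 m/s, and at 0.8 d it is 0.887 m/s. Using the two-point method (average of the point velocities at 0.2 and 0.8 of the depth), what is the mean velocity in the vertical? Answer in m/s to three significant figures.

v̄ = (1.556 + 0.887) / 2 = 1.222 m/s

1.22 m/s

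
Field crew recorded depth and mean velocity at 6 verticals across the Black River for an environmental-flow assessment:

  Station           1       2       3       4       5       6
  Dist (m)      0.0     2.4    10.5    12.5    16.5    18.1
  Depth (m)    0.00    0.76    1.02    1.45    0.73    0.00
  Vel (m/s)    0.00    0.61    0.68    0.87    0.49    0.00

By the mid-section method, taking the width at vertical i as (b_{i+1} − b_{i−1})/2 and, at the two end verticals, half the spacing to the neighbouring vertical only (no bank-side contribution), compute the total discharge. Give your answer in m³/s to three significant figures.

10.7 m³/s

w_2 = (10.5 − 0.0)/2 = 5.25 m; q_2 = 0.61 × 0.76 × 5.25 = 2.434 m³/s
w_3 = (12.5 − 2.4)/2 = 5.05 m; q_3 = 0.68 × 1.02 × 5.05 = 3.503 m³/s
w_4 = (16.5 − 10.5)/2 = 3 m; q_4 = 0.87 × 1.45 × 3 = 3.785 m³/s
w_5 = (18.1 − 12.5)/2 = 2.8 m; q_5 = 0.49 × 0.73 × 2.8 = 1.002 m³/s
Stations 1, 6 contribute zero (depth or velocity is 0).
Q = Σ qᵢ = 10.72 m³/s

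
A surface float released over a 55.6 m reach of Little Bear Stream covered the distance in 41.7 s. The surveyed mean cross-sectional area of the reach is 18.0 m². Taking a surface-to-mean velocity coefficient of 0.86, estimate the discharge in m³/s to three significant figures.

v_surface = L / t̄ = 55.6 / 41.7 = 1.333 m/s
v_mean = 0.86 × 1.333 = 1.147 m/s
Q = A × v_mean = 18.0 × 1.147 = 20.64 m³/s

20.6 m³/s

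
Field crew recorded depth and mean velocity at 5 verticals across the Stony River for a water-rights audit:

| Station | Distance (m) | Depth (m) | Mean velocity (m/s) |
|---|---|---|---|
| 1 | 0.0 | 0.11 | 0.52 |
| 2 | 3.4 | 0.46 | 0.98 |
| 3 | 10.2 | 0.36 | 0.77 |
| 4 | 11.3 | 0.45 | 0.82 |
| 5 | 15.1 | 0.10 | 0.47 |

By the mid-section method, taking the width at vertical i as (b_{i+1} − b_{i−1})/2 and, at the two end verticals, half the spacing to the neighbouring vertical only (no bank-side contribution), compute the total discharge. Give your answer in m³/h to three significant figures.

w_1 = (3.4 − 0.0)/2 = 1.7 m; q_1 = 0.52 × 0.11 × 1.7 = 0.09724 m³/s
w_2 = (10.2 − 0.0)/2 = 5.1 m; q_2 = 0.98 × 0.46 × 5.1 = 2.299 m³/s
w_3 = (11.3 − 3.4)/2 = 3.95 m; q_3 = 0.77 × 0.36 × 3.95 = 1.095 m³/s
w_4 = (15.1 − 10.2)/2 = 2.45 m; q_4 = 0.82 × 0.45 × 2.45 = 0.9041 m³/s
w_5 = (15.1 − 11.3)/2 = 1.9 m; q_5 = 0.47 × 0.10 × 1.9 = 0.08930 m³/s
Q = Σ qᵢ = 4.485 m³/s
= 4.485 × 3600 = 16140 m³/h

16100 m³/h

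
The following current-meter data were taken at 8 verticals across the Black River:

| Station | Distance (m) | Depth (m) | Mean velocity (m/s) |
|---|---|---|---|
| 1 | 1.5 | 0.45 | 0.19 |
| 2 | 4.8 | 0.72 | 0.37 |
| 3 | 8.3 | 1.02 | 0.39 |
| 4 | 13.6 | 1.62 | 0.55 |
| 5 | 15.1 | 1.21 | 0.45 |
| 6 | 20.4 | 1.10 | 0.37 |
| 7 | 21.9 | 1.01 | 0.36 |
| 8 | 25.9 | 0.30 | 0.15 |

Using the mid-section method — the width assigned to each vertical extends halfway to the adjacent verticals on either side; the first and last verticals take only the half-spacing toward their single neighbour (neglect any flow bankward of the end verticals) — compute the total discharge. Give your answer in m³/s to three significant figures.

w_1 = (4.8 − 1.5)/2 = 1.65 m; q_1 = 0.19 × 0.45 × 1.65 = 0.1411 m³/s
w_2 = (8.3 − 1.5)/2 = 3.4 m; q_2 = 0.37 × 0.72 × 3.4 = 0.9058 m³/s
w_3 = (13.6 − 4.8)/2 = 4.4 m; q_3 = 0.39 × 1.02 × 4.4 = 1.750 m³/s
w_4 = (15.1 − 8.3)/2 = 3.4 m; q_4 = 0.55 × 1.62 × 3.4 = 3.029 m³/s
w_5 = (20.4 − 13.6)/2 = 3.4 m; q_5 = 0.45 × 1.21 × 3.4 = 1.851 m³/s
w_6 = (21.9 − 15.1)/2 = 3.4 m; q_6 = 0.37 × 1.10 × 3.4 = 1.384 m³/s
w_7 = (25.9 − 20.4)/2 = 2.75 m; q_7 = 0.36 × 1.01 × 2.75 = 0.9999 m³/s
w_8 = (25.9 − 21.9)/2 = 2 m; q_8 = 0.15 × 0.30 × 2 = 0.09000 m³/s
Q = Σ qᵢ = 10.15 m³/s

10.2 m³/s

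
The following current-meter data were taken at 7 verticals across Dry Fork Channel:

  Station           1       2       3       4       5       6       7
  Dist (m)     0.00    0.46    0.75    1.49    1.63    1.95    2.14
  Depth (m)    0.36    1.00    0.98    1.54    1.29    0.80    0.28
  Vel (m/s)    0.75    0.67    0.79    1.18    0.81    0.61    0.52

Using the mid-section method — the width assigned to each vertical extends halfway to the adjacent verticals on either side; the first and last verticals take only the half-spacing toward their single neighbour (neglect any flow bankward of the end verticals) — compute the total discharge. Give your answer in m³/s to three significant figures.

1.89 m³/s

w_1 = (0.46 − 0.00)/2 = 0.23 m; q_1 = 0.75 × 0.36 × 0.23 = 0.06210 m³/s
w_2 = (0.75 − 0.00)/2 = 0.375 m; q_2 = 0.67 × 1.00 × 0.375 = 0.2513 m³/s
w_3 = (1.49 − 0.46)/2 = 0.515 m; q_3 = 0.79 × 0.98 × 0.515 = 0.3987 m³/s
w_4 = (1.63 − 0.75)/2 = 0.44 m; q_4 = 1.18 × 1.54 × 0.44 = 0.7996 m³/s
w_5 = (1.95 − 1.49)/2 = 0.23 m; q_5 = 0.81 × 1.29 × 0.23 = 0.2403 m³/s
w_6 = (2.14 − 1.63)/2 = 0.255 m; q_6 = 0.61 × 0.80 × 0.255 = 0.1244 m³/s
w_7 = (2.14 − 1.95)/2 = 0.095 m; q_7 = 0.52 × 0.28 × 0.095 = 0.01383 m³/s
Q = Σ qᵢ = 1.890 m³/s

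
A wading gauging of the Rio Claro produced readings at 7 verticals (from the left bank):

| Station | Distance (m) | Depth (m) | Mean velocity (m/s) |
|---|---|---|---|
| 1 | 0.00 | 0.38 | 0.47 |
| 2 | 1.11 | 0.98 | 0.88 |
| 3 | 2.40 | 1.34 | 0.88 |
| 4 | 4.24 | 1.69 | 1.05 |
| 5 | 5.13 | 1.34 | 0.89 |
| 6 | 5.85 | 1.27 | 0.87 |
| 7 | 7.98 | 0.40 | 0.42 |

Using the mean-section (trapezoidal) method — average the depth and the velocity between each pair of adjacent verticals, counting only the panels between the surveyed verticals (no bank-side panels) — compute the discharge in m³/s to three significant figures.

Panel 1-2: Δb = 1.11 m, d̄ = (0.38+0.98)/2 = 0.68, v̄ = (0.47+0.88)/2 = 0.675 → q = 1.11×0.68×0.675 = 0.5095 m³/s
Panel 2-3: Δb = 1.29 m, d̄ = (0.98+1.34)/2 = 1.16, v̄ = (0.88+0.88)/2 = 0.88 → q = 1.29×1.16×0.88 = 1.317 m³/s
Panel 3-4: Δb = 1.84 m, d̄ = (1.34+1.69)/2 = 1.515, v̄ = (0.88+1.05)/2 = 0.965 → q = 1.84×1.515×0.965 = 2.690 m³/s
Panel 4-5: Δb = 0.89 m, d̄ = (1.69+1.34)/2 = 1.515, v̄ = (1.05+0.89)/2 = 0.97 → q = 0.89×1.515×0.97 = 1.308 m³/s
Panel 5-6: Δb = 0.72 m, d̄ = (1.34+1.27)/2 = 1.305, v̄ = (0.89+0.87)/2 = 0.88 → q = 0.72×1.305×0.88 = 0.8268 m³/s
Panel 6-7: Δb = 2.13 m, d̄ = (1.27+0.40)/2 = 0.835, v̄ = (0.87+0.42)/2 = 0.645 → q = 2.13×0.835×0.645 = 1.147 m³/s
Q = Σ q = 7.798 m³/s

7.80 m³/s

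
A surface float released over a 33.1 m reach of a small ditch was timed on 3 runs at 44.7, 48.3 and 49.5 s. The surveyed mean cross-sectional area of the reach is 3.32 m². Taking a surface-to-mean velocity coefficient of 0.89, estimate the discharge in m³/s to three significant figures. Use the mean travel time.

2.06 m³/s

t̄ = (44.7 + 48.3 + 49.5) / 3 = 47.5 s
v_surface = L / t̄ = 33.1 / 47.5 = 0.6968 m/s
v_mean = 0.89 × 0.6968 = 0.6202 m/s
Q = A × v_mean = 3.32 × 0.6202 = 2.059 m³/s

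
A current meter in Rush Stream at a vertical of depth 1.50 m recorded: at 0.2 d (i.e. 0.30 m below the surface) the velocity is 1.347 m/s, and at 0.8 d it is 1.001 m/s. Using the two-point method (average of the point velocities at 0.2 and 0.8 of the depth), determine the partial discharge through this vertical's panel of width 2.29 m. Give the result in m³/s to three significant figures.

v̄ = (1.347 + 1.001) / 2 = 1.174 m/s
q = v̄ × d × w = 1.174 × 1.50 × 2.29 = 4.033 m³/s

4.03 m³/s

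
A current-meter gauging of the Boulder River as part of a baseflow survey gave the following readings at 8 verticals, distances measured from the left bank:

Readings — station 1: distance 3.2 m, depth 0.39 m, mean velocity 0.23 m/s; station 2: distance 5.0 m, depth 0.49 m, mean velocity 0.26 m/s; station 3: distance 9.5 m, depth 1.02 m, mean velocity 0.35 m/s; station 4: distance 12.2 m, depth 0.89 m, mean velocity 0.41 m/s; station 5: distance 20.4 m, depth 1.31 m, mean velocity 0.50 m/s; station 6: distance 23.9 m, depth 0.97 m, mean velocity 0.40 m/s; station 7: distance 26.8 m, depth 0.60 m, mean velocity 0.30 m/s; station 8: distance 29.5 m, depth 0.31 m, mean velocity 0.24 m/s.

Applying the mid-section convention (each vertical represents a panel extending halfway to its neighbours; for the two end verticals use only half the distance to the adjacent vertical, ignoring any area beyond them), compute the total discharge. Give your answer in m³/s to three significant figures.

w_1 = (5.0 − 3.2)/2 = 0.9 m; q_1 = 0.23 × 0.39 × 0.9 = 0.08073 m³/s
w_2 = (9.5 − 3.2)/2 = 3.15 m; q_2 = 0.26 × 0.49 × 3.15 = 0.4013 m³/s
w_3 = (12.2 − 5.0)/2 = 3.6 m; q_3 = 0.35 × 1.02 × 3.6 = 1.285 m³/s
w_4 = (20.4 − 9.5)/2 = 5.45 m; q_4 = 0.41 × 0.89 × 5.45 = 1.989 m³/s
w_5 = (23.9 − 12.2)/2 = 5.85 m; q_5 = 0.50 × 1.31 × 5.85 = 3.832 m³/s
w_6 = (26.8 − 20.4)/2 = 3.2 m; q_6 = 0.40 × 0.97 × 3.2 = 1.242 m³/s
w_7 = (29.5 − 23.9)/2 = 2.8 m; q_7 = 0.30 × 0.60 × 2.8 = 0.5040 m³/s
w_8 = (29.5 − 26.8)/2 = 1.35 m; q_8 = 0.24 × 0.31 × 1.35 = 0.1004 m³/s
Q = Σ qᵢ = 9.434 m³/s

9.43 m³/s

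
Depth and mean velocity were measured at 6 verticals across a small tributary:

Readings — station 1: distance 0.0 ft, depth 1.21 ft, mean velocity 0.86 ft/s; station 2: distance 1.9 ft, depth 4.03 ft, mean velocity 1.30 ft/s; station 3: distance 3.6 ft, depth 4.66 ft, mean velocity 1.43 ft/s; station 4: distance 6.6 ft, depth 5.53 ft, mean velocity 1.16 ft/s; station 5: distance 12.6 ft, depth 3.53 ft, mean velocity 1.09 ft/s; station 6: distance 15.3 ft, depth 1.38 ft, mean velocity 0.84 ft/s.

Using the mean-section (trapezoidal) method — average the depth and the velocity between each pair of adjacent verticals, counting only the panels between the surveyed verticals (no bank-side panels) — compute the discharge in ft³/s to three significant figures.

Panel 1-2: Δb = 1.9 ft, d̄ = (1.21+4.03)/2 = 2.62, v̄ = (0.86+1.30)/2 = 1.08 → q = 1.9×2.62×1.08 = 5.376 ft³/s
Panel 2-3: Δb = 1.7 ft, d̄ = (4.03+4.66)/2 = 4.345, v̄ = (1.30+1.43)/2 = 1.365 → q = 1.7×4.345×1.365 = 10.08 ft³/s
Panel 3-4: Δb = 3 ft, d̄ = (4.66+5.53)/2 = 5.095, v̄ = (1.43+1.16)/2 = 1.295 → q = 3×5.095×1.295 = 19.79 ft³/s
Panel 4-5: Δb = 6 ft, d̄ = (5.53+3.53)/2 = 4.53, v̄ = (1.16+1.09)/2 = 1.125 → q = 6×4.53×1.125 = 30.58 ft³/s
Panel 5-6: Δb = 2.7 ft, d̄ = (3.53+1.38)/2 = 2.455, v̄ = (1.09+0.84)/2 = 0.965 → q = 2.7×2.455×0.965 = 6.397 ft³/s
Q = Σ q = 72.23 ft³/s

72.2 ft³/s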